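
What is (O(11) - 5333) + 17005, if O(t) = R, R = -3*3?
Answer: 11663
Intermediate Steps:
R = -9
O(t) = -9
(O(11) - 5333) + 17005 = (-9 - 5333) + 17005 = -5342 + 17005 = 11663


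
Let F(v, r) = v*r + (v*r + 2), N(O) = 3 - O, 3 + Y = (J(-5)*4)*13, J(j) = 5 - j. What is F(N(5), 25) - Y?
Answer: -615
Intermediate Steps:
Y = 517 (Y = -3 + ((5 - 1*(-5))*4)*13 = -3 + ((5 + 5)*4)*13 = -3 + (10*4)*13 = -3 + 40*13 = -3 + 520 = 517)
F(v, r) = 2 + 2*r*v (F(v, r) = r*v + (r*v + 2) = r*v + (2 + r*v) = 2 + 2*r*v)
F(N(5), 25) - Y = (2 + 2*25*(3 - 1*5)) - 1*517 = (2 + 2*25*(3 - 5)) - 517 = (2 + 2*25*(-2)) - 517 = (2 - 100) - 517 = -98 - 517 = -615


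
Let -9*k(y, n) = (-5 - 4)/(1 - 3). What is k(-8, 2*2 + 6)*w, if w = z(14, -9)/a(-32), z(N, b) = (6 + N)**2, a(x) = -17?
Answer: 200/17 ≈ 11.765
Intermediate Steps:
k(y, n) = -1/2 (k(y, n) = -(-5 - 4)/(9*(1 - 3)) = -(-1)/(-2) = -(-1)*(-1)/2 = -1/9*9/2 = -1/2)
w = -400/17 (w = (6 + 14)**2/(-17) = 20**2*(-1/17) = 400*(-1/17) = -400/17 ≈ -23.529)
k(-8, 2*2 + 6)*w = -1/2*(-400/17) = 200/17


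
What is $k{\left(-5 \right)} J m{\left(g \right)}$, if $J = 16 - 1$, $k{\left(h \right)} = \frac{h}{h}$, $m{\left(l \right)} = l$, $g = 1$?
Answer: $15$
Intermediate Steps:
$k{\left(h \right)} = 1$
$J = 15$ ($J = 16 - 1 = 15$)
$k{\left(-5 \right)} J m{\left(g \right)} = 1 \cdot 15 \cdot 1 = 15 \cdot 1 = 15$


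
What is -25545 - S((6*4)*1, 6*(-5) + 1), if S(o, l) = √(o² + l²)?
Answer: -25545 - √1417 ≈ -25583.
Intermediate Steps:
S(o, l) = √(l² + o²)
-25545 - S((6*4)*1, 6*(-5) + 1) = -25545 - √((6*(-5) + 1)² + ((6*4)*1)²) = -25545 - √((-30 + 1)² + (24*1)²) = -25545 - √((-29)² + 24²) = -25545 - √(841 + 576) = -25545 - √1417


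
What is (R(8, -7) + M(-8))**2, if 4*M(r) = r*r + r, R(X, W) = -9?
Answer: 25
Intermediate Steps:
M(r) = r/4 + r**2/4 (M(r) = (r*r + r)/4 = (r**2 + r)/4 = (r + r**2)/4 = r/4 + r**2/4)
(R(8, -7) + M(-8))**2 = (-9 + (1/4)*(-8)*(1 - 8))**2 = (-9 + (1/4)*(-8)*(-7))**2 = (-9 + 14)**2 = 5**2 = 25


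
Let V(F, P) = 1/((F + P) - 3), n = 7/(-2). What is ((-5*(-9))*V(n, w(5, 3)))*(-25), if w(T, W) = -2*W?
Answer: 90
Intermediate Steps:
n = -7/2 (n = 7*(-½) = -7/2 ≈ -3.5000)
V(F, P) = 1/(-3 + F + P)
((-5*(-9))*V(n, w(5, 3)))*(-25) = ((-5*(-9))/(-3 - 7/2 - 2*3))*(-25) = (45/(-3 - 7/2 - 6))*(-25) = (45/(-25/2))*(-25) = (45*(-2/25))*(-25) = -18/5*(-25) = 90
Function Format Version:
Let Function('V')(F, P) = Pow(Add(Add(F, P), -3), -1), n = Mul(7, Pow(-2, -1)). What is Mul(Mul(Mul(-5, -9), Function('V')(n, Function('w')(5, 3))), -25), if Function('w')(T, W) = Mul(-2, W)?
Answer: 90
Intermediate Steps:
n = Rational(-7, 2) (n = Mul(7, Rational(-1, 2)) = Rational(-7, 2) ≈ -3.5000)
Function('V')(F, P) = Pow(Add(-3, F, P), -1)
Mul(Mul(Mul(-5, -9), Function('V')(n, Function('w')(5, 3))), -25) = Mul(Mul(Mul(-5, -9), Pow(Add(-3, Rational(-7, 2), Mul(-2, 3)), -1)), -25) = Mul(Mul(45, Pow(Add(-3, Rational(-7, 2), -6), -1)), -25) = Mul(Mul(45, Pow(Rational(-25, 2), -1)), -25) = Mul(Mul(45, Rational(-2, 25)), -25) = Mul(Rational(-18, 5), -25) = 90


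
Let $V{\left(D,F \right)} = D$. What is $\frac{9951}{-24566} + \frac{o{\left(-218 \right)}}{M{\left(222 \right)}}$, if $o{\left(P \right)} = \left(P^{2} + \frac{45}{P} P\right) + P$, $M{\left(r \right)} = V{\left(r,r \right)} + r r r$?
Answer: $- \frac{26928338276}{67195809705} \approx -0.40074$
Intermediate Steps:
$M{\left(r \right)} = r + r^{3}$ ($M{\left(r \right)} = r + r r r = r + r^{2} r = r + r^{3}$)
$o{\left(P \right)} = 45 + P + P^{2}$ ($o{\left(P \right)} = \left(P^{2} + 45\right) + P = \left(45 + P^{2}\right) + P = 45 + P + P^{2}$)
$\frac{9951}{-24566} + \frac{o{\left(-218 \right)}}{M{\left(222 \right)}} = \frac{9951}{-24566} + \frac{45 - 218 + \left(-218\right)^{2}}{222 + 222^{3}} = 9951 \left(- \frac{1}{24566}\right) + \frac{45 - 218 + 47524}{222 + 10941048} = - \frac{9951}{24566} + \frac{47351}{10941270} = - \frac{26928338276}{67195809705}$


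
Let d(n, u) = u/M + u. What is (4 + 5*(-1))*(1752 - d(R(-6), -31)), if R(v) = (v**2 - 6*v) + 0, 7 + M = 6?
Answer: -1752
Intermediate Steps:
M = -1 (M = -7 + 6 = -1)
R(v) = v**2 - 6*v
d(n, u) = 0 (d(n, u) = u/(-1) + u = -u + u = 0)
(4 + 5*(-1))*(1752 - d(R(-6), -31)) = (4 + 5*(-1))*(1752 - 1*0) = (4 - 5)*(1752 + 0) = -1*1752 = -1752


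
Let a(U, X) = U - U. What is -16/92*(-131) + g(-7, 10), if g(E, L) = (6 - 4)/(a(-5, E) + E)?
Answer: 3622/161 ≈ 22.497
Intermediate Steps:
a(U, X) = 0
g(E, L) = 2/E (g(E, L) = (6 - 4)/(0 + E) = 2/E)
-16/92*(-131) + g(-7, 10) = -16/92*(-131) + 2/(-7) = -16*1/92*(-131) + 2*(-1/7) = -4/23*(-131) - 2/7 = 524/23 - 2/7 = 3622/161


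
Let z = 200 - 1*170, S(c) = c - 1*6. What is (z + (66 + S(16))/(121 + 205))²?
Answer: 24285184/26569 ≈ 914.04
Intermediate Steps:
S(c) = -6 + c (S(c) = c - 6 = -6 + c)
z = 30 (z = 200 - 170 = 30)
(z + (66 + S(16))/(121 + 205))² = (30 + (66 + (-6 + 16))/(121 + 205))² = (30 + (66 + 10)/326)² = (30 + 76*(1/326))² = (30 + 38/163)² = (4928/163)² = 24285184/26569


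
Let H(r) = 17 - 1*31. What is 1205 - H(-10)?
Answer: 1219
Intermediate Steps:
H(r) = -14 (H(r) = 17 - 31 = -14)
1205 - H(-10) = 1205 - 1*(-14) = 1205 + 14 = 1219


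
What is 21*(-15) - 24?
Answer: -339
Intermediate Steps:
21*(-15) - 24 = -315 - 24 = -339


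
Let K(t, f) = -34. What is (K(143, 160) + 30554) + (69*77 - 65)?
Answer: 35768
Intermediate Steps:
(K(143, 160) + 30554) + (69*77 - 65) = (-34 + 30554) + (69*77 - 65) = 30520 + (5313 - 65) = 30520 + 5248 = 35768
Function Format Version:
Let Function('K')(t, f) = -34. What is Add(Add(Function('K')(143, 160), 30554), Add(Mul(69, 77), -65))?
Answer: 35768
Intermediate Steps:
Add(Add(Function('K')(143, 160), 30554), Add(Mul(69, 77), -65)) = Add(Add(-34, 30554), Add(Mul(69, 77), -65)) = Add(30520, Add(5313, -65)) = Add(30520, 5248) = 35768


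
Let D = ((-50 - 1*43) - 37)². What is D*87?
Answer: 1470300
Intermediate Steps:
D = 16900 (D = ((-50 - 43) - 37)² = (-93 - 37)² = (-130)² = 16900)
D*87 = 16900*87 = 1470300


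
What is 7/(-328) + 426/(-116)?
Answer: -35135/9512 ≈ -3.6938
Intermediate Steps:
7/(-328) + 426/(-116) = 7*(-1/328) + 426*(-1/116) = -7/328 - 213/58 = -35135/9512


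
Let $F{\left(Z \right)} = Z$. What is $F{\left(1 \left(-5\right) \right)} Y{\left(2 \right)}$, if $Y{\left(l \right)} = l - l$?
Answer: $0$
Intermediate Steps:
$Y{\left(l \right)} = 0$
$F{\left(1 \left(-5\right) \right)} Y{\left(2 \right)} = 1 \left(-5\right) 0 = \left(-5\right) 0 = 0$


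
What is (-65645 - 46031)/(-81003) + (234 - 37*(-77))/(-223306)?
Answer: 24688188607/18088455918 ≈ 1.3649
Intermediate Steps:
(-65645 - 46031)/(-81003) + (234 - 37*(-77))/(-223306) = -111676*(-1/81003) + (234 + 2849)*(-1/223306) = 111676/81003 + 3083*(-1/223306) = 111676/81003 - 3083/223306 = 24688188607/18088455918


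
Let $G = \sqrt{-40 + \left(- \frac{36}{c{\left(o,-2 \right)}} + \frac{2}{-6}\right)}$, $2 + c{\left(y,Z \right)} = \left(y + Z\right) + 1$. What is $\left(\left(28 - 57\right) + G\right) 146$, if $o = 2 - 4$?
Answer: $-4234 + \frac{146 i \sqrt{7455}}{15} \approx -4234.0 + 840.4 i$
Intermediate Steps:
$o = -2$
$c{\left(y,Z \right)} = -1 + Z + y$ ($c{\left(y,Z \right)} = -2 + \left(\left(y + Z\right) + 1\right) = -2 + \left(\left(Z + y\right) + 1\right) = -2 + \left(1 + Z + y\right) = -1 + Z + y$)
$G = \frac{i \sqrt{7455}}{15}$ ($G = \sqrt{-40 - \left(\frac{1}{3} + \frac{36}{-1 - 2 - 2}\right)} = \sqrt{-40 - \left(\frac{1}{3} + \frac{36}{-5}\right)} = \sqrt{-40 - - \frac{103}{15}} = \sqrt{-40 + \left(\frac{36}{5} - \frac{1}{3}\right)} = \sqrt{-40 + \frac{103}{15}} = \sqrt{- \frac{497}{15}} = \frac{i \sqrt{7455}}{15} \approx 5.7562 i$)
$\left(\left(28 - 57\right) + G\right) 146 = \left(\left(28 - 57\right) + \frac{i \sqrt{7455}}{15}\right) 146 = \left(-29 + \frac{i \sqrt{7455}}{15}\right) 146 = -4234 + \frac{146 i \sqrt{7455}}{15}$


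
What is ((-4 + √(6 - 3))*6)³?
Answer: -21600 + 11016*√3 ≈ -2519.7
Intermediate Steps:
((-4 + √(6 - 3))*6)³ = ((-4 + √3)*6)³ = (-24 + 6*√3)³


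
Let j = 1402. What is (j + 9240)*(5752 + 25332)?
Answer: 330795928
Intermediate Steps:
(j + 9240)*(5752 + 25332) = (1402 + 9240)*(5752 + 25332) = 10642*31084 = 330795928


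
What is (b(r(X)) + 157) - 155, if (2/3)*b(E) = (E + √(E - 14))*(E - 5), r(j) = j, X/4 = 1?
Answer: -4 - 3*I*√10/2 ≈ -4.0 - 4.7434*I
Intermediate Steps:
X = 4 (X = 4*1 = 4)
b(E) = 3*(-5 + E)*(E + √(-14 + E))/2 (b(E) = 3*((E + √(E - 14))*(E - 5))/2 = 3*((E + √(-14 + E))*(-5 + E))/2 = 3*((-5 + E)*(E + √(-14 + E)))/2 = 3*(-5 + E)*(E + √(-14 + E))/2)
(b(r(X)) + 157) - 155 = ((-15/2*4 - 15*√(-14 + 4)/2 + (3/2)*4² + (3/2)*4*√(-14 + 4)) + 157) - 155 = ((-30 - 15*I*√10/2 + (3/2)*16 + (3/2)*4*√(-10)) + 157) - 155 = ((-30 - 15*I*√10/2 + 24 + (3/2)*4*(I*√10)) + 157) - 155 = ((-30 - 15*I*√10/2 + 24 + 6*I*√10) + 157) - 155 = ((-6 - 3*I*√10/2) + 157) - 155 = (151 - 3*I*√10/2) - 155 = -4 - 3*I*√10/2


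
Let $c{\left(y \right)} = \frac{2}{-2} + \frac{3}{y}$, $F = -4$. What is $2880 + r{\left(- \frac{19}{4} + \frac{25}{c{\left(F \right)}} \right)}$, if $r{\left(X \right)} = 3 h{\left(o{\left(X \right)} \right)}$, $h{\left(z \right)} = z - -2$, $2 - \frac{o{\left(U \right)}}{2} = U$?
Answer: $\frac{42171}{14} \approx 3012.2$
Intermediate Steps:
$o{\left(U \right)} = 4 - 2 U$
$c{\left(y \right)} = -1 + \frac{3}{y}$ ($c{\left(y \right)} = 2 \left(- \frac{1}{2}\right) + \frac{3}{y} = -1 + \frac{3}{y}$)
$h{\left(z \right)} = 2 + z$ ($h{\left(z \right)} = z + 2 = 2 + z$)
$r{\left(X \right)} = 18 - 6 X$ ($r{\left(X \right)} = 3 \left(2 - \left(-4 + 2 X\right)\right) = 3 \left(6 - 2 X\right) = 18 - 6 X$)
$2880 + r{\left(- \frac{19}{4} + \frac{25}{c{\left(F \right)}} \right)} = 2880 - \left(-18 + 6 \left(- \frac{19}{4} + \frac{25}{\frac{1}{-4} \left(3 - -4\right)}\right)\right) = 2880 - \left(-18 + 6 \left(\left(-19\right) \frac{1}{4} + \frac{25}{\left(- \frac{1}{4}\right) \left(3 + 4\right)}\right)\right) = 2880 - \left(-18 + 6 \left(- \frac{19}{4} + \frac{25}{\left(- \frac{1}{4}\right) 7}\right)\right) = 2880 - \left(-18 + 6 \left(- \frac{19}{4} + \frac{25}{- \frac{7}{4}}\right)\right) = 2880 - \left(-18 + 6 \left(- \frac{19}{4} + 25 \left(- \frac{4}{7}\right)\right)\right) = 2880 - \left(-18 + 6 \left(- \frac{19}{4} - \frac{100}{7}\right)\right) = 2880 + \left(18 - - \frac{1599}{14}\right) = 2880 + \left(18 + \frac{1599}{14}\right) = 2880 + \frac{1851}{14} = \frac{42171}{14}$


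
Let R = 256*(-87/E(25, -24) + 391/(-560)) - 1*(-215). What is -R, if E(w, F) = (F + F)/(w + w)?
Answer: -813269/35 ≈ -23236.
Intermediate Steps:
E(w, F) = F/w (E(w, F) = (2*F)/((2*w)) = (2*F)*(1/(2*w)) = F/w)
R = 813269/35 (R = 256*(-87/((-24/25)) + 391/(-560)) - 1*(-215) = 256*(-87/((-24*1/25)) + 391*(-1/560)) + 215 = 256*(-87/(-24/25) - 391/560) + 215 = 256*(-87*(-25/24) - 391/560) + 215 = 256*(725/8 - 391/560) + 215 = 256*(50359/560) + 215 = 805744/35 + 215 = 813269/35 ≈ 23236.)
-R = -1*813269/35 = -813269/35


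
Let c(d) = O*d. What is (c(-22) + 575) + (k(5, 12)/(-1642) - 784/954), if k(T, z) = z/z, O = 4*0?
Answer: 449715409/783234 ≈ 574.18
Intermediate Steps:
O = 0
k(T, z) = 1
c(d) = 0 (c(d) = 0*d = 0)
(c(-22) + 575) + (k(5, 12)/(-1642) - 784/954) = (0 + 575) + (1/(-1642) - 784/954) = 575 + (1*(-1/1642) - 784*1/954) = 575 + (-1/1642 - 392/477) = 575 - 644141/783234 = 449715409/783234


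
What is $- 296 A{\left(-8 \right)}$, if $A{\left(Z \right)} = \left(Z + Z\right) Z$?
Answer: $-37888$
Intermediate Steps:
$A{\left(Z \right)} = 2 Z^{2}$ ($A{\left(Z \right)} = 2 Z Z = 2 Z^{2}$)
$- 296 A{\left(-8 \right)} = - 296 \cdot 2 \left(-8\right)^{2} = - 296 \cdot 2 \cdot 64 = \left(-296\right) 128 = -37888$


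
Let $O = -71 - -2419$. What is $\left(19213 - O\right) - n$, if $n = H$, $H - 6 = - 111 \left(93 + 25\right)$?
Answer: $29957$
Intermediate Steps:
$O = 2348$ ($O = -71 + 2419 = 2348$)
$H = -13092$ ($H = 6 - 111 \left(93 + 25\right) = 6 - 13098 = -13092$)
$n = -13092$
$\left(19213 - O\right) - n = \left(19213 - 2348\right) - -13092 = \left(19213 - 2348\right) + 13092 = 16865 + 13092 = 29957$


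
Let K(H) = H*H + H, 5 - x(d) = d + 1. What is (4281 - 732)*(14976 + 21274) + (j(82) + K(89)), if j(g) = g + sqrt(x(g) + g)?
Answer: 128659344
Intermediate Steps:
x(d) = 4 - d (x(d) = 5 - (d + 1) = 5 - (1 + d) = 5 + (-1 - d) = 4 - d)
K(H) = H + H**2 (K(H) = H**2 + H = H + H**2)
j(g) = 2 + g (j(g) = g + sqrt((4 - g) + g) = g + sqrt(4) = g + 2 = 2 + g)
(4281 - 732)*(14976 + 21274) + (j(82) + K(89)) = (4281 - 732)*(14976 + 21274) + ((2 + 82) + 89*(1 + 89)) = 3549*36250 + (84 + 89*90) = 128651250 + (84 + 8010) = 128651250 + 8094 = 128659344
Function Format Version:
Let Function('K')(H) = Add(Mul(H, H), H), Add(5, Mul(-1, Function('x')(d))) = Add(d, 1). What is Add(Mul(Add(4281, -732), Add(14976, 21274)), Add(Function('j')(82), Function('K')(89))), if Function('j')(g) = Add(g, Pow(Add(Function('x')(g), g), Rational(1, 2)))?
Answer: 128659344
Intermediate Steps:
Function('x')(d) = Add(4, Mul(-1, d)) (Function('x')(d) = Add(5, Mul(-1, Add(d, 1))) = Add(5, Mul(-1, Add(1, d))) = Add(5, Add(-1, Mul(-1, d))) = Add(4, Mul(-1, d)))
Function('K')(H) = Add(H, Pow(H, 2)) (Function('K')(H) = Add(Pow(H, 2), H) = Add(H, Pow(H, 2)))
Function('j')(g) = Add(2, g) (Function('j')(g) = Add(g, Pow(Add(Add(4, Mul(-1, g)), g), Rational(1, 2))) = Add(g, Pow(4, Rational(1, 2))) = Add(g, 2) = Add(2, g))
Add(Mul(Add(4281, -732), Add(14976, 21274)), Add(Function('j')(82), Function('K')(89))) = Add(Mul(Add(4281, -732), Add(14976, 21274)), Add(Add(2, 82), Mul(89, Add(1, 89)))) = Add(Mul(3549, 36250), Add(84, Mul(89, 90))) = Add(128651250, Add(84, 8010)) = Add(128651250, 8094) = 128659344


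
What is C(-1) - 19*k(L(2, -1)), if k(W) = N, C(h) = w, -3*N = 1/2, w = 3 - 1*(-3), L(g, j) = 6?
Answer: 55/6 ≈ 9.1667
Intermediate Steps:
w = 6 (w = 3 + 3 = 6)
N = -⅙ (N = -⅓/2 = -⅓*½ = -⅙ ≈ -0.16667)
C(h) = 6
k(W) = -⅙
C(-1) - 19*k(L(2, -1)) = 6 - 19*(-⅙) = 6 + 19/6 = 55/6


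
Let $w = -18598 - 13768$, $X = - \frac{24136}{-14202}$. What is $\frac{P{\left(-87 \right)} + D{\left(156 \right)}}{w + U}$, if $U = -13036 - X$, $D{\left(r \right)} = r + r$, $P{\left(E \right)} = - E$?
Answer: $- \frac{404757}{46058810} \approx -0.0087878$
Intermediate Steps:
$X = \frac{12068}{7101}$ ($X = \left(-24136\right) \left(- \frac{1}{14202}\right) = \frac{12068}{7101} \approx 1.6995$)
$D{\left(r \right)} = 2 r$
$w = -32366$
$U = - \frac{92580704}{7101}$ ($U = -13036 - \frac{12068}{7101} = - \frac{92580704}{7101} \approx -13038.0$)
$\frac{P{\left(-87 \right)} + D{\left(156 \right)}}{w + U} = \frac{\left(-1\right) \left(-87\right) + 2 \cdot 156}{-32366 - \frac{92580704}{7101}} = \frac{87 + 312}{- \frac{322411670}{7101}} = 399 \left(- \frac{7101}{322411670}\right) = - \frac{404757}{46058810}$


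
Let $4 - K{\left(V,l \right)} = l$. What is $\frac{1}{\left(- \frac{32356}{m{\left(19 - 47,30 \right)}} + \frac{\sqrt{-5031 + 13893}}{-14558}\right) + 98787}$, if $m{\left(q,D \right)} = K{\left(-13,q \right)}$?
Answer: $\frac{331554650536696}{32418046066544529217} + \frac{232928 \sqrt{8862}}{32418046066544529217} \approx 1.0227 \cdot 10^{-5}$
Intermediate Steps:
$K{\left(V,l \right)} = 4 - l$
$m{\left(q,D \right)} = 4 - q$
$\frac{1}{\left(- \frac{32356}{m{\left(19 - 47,30 \right)}} + \frac{\sqrt{-5031 + 13893}}{-14558}\right) + 98787} = \frac{1}{\left(- \frac{32356}{4 - \left(19 - 47\right)} + \frac{\sqrt{-5031 + 13893}}{-14558}\right) + 98787} = \frac{1}{\left(- \frac{32356}{4 - \left(19 - 47\right)} + \sqrt{8862} \left(- \frac{1}{14558}\right)\right) + 98787} = \frac{1}{\left(- \frac{32356}{4 - -28} - \frac{\sqrt{8862}}{14558}\right) + 98787} = \frac{1}{\left(- \frac{32356}{4 + 28} - \frac{\sqrt{8862}}{14558}\right) + 98787} = \frac{1}{\left(- \frac{32356}{32} - \frac{\sqrt{8862}}{14558}\right) + 98787} = \frac{1}{\left(\left(-32356\right) \frac{1}{32} - \frac{\sqrt{8862}}{14558}\right) + 98787} = \frac{1}{\left(- \frac{8089}{8} - \frac{\sqrt{8862}}{14558}\right) + 98787} = \frac{1}{\frac{782207}{8} - \frac{\sqrt{8862}}{14558}}$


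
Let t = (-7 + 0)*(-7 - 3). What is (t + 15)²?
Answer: 7225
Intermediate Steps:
t = 70 (t = -7*(-10) = 70)
(t + 15)² = (70 + 15)² = 85² = 7225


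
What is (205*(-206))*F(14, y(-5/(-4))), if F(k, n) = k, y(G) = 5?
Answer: -591220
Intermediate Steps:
(205*(-206))*F(14, y(-5/(-4))) = (205*(-206))*14 = -42230*14 = -591220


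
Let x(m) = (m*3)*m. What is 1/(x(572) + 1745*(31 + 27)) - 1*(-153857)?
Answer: 166590513035/1082762 ≈ 1.5386e+5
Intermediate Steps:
x(m) = 3*m² (x(m) = (3*m)*m = 3*m²)
1/(x(572) + 1745*(31 + 27)) - 1*(-153857) = 1/(3*572² + 1745*(31 + 27)) - 1*(-153857) = 1/(3*327184 + 1745*58) + 153857 = 1/(981552 + 101210) + 153857 = 1/1082762 + 153857 = 166590513035/1082762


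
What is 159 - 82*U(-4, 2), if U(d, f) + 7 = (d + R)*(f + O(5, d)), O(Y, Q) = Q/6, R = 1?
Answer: 1061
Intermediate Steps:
O(Y, Q) = Q/6 (O(Y, Q) = Q*(⅙) = Q/6)
U(d, f) = -7 + (1 + d)*(f + d/6) (U(d, f) = -7 + (d + 1)*(f + d/6) = -7 + (1 + d)*(f + d/6))
159 - 82*U(-4, 2) = 159 - 82*(-7 + 2 + (⅙)*(-4) + (⅙)*(-4)² - 4*2) = 159 - 82*(-7 + 2 - ⅔ + (⅙)*16 - 8) = 159 - 82*(-7 + 2 - ⅔ + 8/3 - 8) = 159 - 82*(-11) = 159 + 902 = 1061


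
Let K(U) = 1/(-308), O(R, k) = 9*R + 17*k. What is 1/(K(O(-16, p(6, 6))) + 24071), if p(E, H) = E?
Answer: 308/7413867 ≈ 4.1544e-5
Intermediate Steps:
K(U) = -1/308
1/(K(O(-16, p(6, 6))) + 24071) = 1/(-1/308 + 24071) = 1/(7413867/308) = 308/7413867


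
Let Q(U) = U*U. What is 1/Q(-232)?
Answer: 1/53824 ≈ 1.8579e-5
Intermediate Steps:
Q(U) = U²
1/Q(-232) = 1/((-232)²) = 1/53824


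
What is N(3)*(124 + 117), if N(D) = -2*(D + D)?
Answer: -2892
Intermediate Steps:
N(D) = -4*D
N(3)*(124 + 117) = (-4*3)*(124 + 117) = -12*241 = -2892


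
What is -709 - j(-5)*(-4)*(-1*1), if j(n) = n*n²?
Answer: -209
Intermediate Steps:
j(n) = n³
-709 - j(-5)*(-4)*(-1*1) = -709 - (-5)³*(-4)*(-1*1) = -709 - (-125*(-4))*(-1) = -709 - 500*(-1) = -709 - 1*(-500) = -709 + 500 = -209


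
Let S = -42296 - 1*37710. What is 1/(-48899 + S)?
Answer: -1/128905 ≈ -7.7577e-6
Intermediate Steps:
S = -80006 (S = -42296 - 37710 = -80006)
1/(-48899 + S) = 1/(-48899 - 80006) = 1/(-128905) = -1/128905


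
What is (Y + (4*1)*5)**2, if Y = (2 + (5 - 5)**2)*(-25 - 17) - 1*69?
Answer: 17689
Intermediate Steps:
Y = -153 (Y = (2 + 0**2)*(-42) - 69 = (2 + 0)*(-42) - 69 = 2*(-42) - 69 = -84 - 69 = -153)
(Y + (4*1)*5)**2 = (-153 + (4*1)*5)**2 = (-153 + 4*5)**2 = (-153 + 20)**2 = (-133)**2 = 17689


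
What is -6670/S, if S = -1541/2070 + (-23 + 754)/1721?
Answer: 1033116300/49517 ≈ 20864.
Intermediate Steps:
S = -49517/154890 (S = -1541*1/2070 + 731*(1/1721) = -67/90 + 731/1721 = -49517/154890 ≈ -0.31969)
-6670/S = -6670/(-49517/154890) = -6670*(-154890/49517) = 1033116300/49517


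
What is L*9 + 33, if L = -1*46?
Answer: -381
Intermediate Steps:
L = -46
L*9 + 33 = -46*9 + 33 = -414 + 33 = -381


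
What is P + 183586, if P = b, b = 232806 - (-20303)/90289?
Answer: 37595637591/90289 ≈ 4.1639e+5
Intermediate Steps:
b = 21019841237/90289 (b = 232806 - (-20303)/90289 = 232806 - 1*(-20303/90289) = 232806 + 20303/90289 = 21019841237/90289 ≈ 2.3281e+5)
P = 21019841237/90289 ≈ 2.3281e+5
P + 183586 = 21019841237/90289 + 183586 = 37595637591/90289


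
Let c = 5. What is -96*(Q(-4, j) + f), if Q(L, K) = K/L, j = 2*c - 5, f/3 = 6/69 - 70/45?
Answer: 12488/23 ≈ 542.96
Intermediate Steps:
f = -304/69 (f = 3*(6/69 - 70/45) = 3*(6*(1/69) - 70*1/45) = 3*(2/23 - 14/9) = 3*(-304/207) = -304/69 ≈ -4.4058)
j = 5 (j = 2*5 - 5 = 10 - 5 = 5)
-96*(Q(-4, j) + f) = -96*(5/(-4) - 304/69) = -96*(5*(-¼) - 304/69) = -96*(-5/4 - 304/69) = -96*(-1561/276) = 12488/23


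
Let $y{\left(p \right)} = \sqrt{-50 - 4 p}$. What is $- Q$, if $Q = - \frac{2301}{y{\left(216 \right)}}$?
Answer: $- \frac{2301 i \sqrt{914}}{914} \approx - 76.11 i$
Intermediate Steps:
$Q = \frac{2301 i \sqrt{914}}{914}$ ($Q = - \frac{2301}{\sqrt{-50 - 864}} = - \frac{2301}{\sqrt{-914}} = - \frac{2301}{i \sqrt{914}} = - 2301 \left(- \frac{i \sqrt{914}}{914}\right) = \frac{2301 i \sqrt{914}}{914} \approx 76.11 i$)
$- Q = - \frac{2301 i \sqrt{914}}{914}$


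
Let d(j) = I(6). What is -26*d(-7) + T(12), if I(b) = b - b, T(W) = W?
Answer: 12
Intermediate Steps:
I(b) = 0
d(j) = 0
-26*d(-7) + T(12) = -26*0 + 12 = 0 + 12 = 12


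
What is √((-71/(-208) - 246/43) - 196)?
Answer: I*√1006836701/2236 ≈ 14.191*I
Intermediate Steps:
√((-71/(-208) - 246/43) - 196) = √((-71*(-1/208) - 246*1/43) - 196) = √((71/208 - 246/43) - 196) = √(-48115/8944 - 196) = √(-1801139/8944) = I*√1006836701/2236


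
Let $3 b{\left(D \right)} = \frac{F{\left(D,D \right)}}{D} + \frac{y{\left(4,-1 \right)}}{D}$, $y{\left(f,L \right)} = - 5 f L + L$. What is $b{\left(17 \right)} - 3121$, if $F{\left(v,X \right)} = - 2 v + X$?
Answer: $- \frac{159169}{51} \approx -3121.0$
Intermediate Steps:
$y{\left(f,L \right)} = L - 5 L f$ ($y{\left(f,L \right)} = - 5 L f + L = L - 5 L f$)
$F{\left(v,X \right)} = X - 2 v$
$b{\left(D \right)} = - \frac{1}{3} + \frac{19}{3 D}$ ($b{\left(D \right)} = \frac{\frac{D - 2 D}{D} + \frac{\left(-1\right) \left(1 - 20\right)}{D}}{3} = \frac{\frac{\left(-1\right) D}{D} + \frac{\left(-1\right) \left(1 - 20\right)}{D}}{3} = \frac{-1 + \frac{\left(-1\right) \left(-19\right)}{D}}{3} = \frac{-1 + \frac{19}{D}}{3} = - \frac{1}{3} + \frac{19}{3 D}$)
$b{\left(17 \right)} - 3121 = \frac{19 - 17}{3 \cdot 17} - 3121 = \frac{1}{3} \cdot \frac{1}{17} \left(19 - 17\right) - 3121 = \frac{1}{3} \cdot \frac{1}{17} \cdot 2 - 3121 = \frac{2}{51} - 3121 = - \frac{159169}{51}$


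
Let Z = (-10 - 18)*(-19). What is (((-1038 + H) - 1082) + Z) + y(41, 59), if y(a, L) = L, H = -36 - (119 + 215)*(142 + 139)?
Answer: -95419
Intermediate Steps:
H = -93890 (H = -36 - 334*281 = -36 - 1*93854 = -36 - 93854 = -93890)
Z = 532 (Z = -28*(-19) = 532)
(((-1038 + H) - 1082) + Z) + y(41, 59) = (((-1038 - 93890) - 1082) + 532) + 59 = ((-94928 - 1082) + 532) + 59 = (-96010 + 532) + 59 = -95478 + 59 = -95419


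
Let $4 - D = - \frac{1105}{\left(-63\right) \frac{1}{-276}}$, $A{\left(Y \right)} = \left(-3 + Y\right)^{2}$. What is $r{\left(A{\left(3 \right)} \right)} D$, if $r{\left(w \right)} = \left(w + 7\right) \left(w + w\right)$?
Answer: $0$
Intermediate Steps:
$r{\left(w \right)} = 2 w \left(7 + w\right)$ ($r{\left(w \right)} = \left(7 + w\right) 2 w = 2 w \left(7 + w\right)$)
$D = \frac{101744}{21}$ ($D = 4 - - \frac{1105}{\left(-63\right) \frac{1}{-276}} = 4 - - \frac{1105}{\left(-63\right) \left(- \frac{1}{276}\right)} = 4 - - \frac{1105}{\frac{21}{92}} = 4 - \left(-1105\right) \frac{92}{21} = 4 - - \frac{101660}{21} = 4 + \frac{101660}{21} = \frac{101744}{21} \approx 4845.0$)
$r{\left(A{\left(3 \right)} \right)} D = 2 \left(-3 + 3\right)^{2} \left(7 + \left(-3 + 3\right)^{2}\right) \frac{101744}{21} = 2 \cdot 0^{2} \left(7 + 0^{2}\right) \frac{101744}{21} = 2 \cdot 0 \left(7 + 0\right) \frac{101744}{21} = 2 \cdot 0 \cdot 7 \cdot \frac{101744}{21} = 0 \cdot \frac{101744}{21} = 0$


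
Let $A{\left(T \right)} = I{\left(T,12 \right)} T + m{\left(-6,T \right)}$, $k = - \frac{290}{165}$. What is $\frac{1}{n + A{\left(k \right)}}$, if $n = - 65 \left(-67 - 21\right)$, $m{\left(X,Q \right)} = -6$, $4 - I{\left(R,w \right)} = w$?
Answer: $\frac{33}{189026} \approx 0.00017458$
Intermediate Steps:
$I{\left(R,w \right)} = 4 - w$
$k = - \frac{58}{33}$ ($k = \left(-290\right) \frac{1}{165} = - \frac{58}{33} \approx -1.7576$)
$n = 5720$ ($n = \left(-65\right) \left(-88\right) = 5720$)
$A{\left(T \right)} = -6 - 8 T$ ($A{\left(T \right)} = \left(4 - 12\right) T - 6 = - 8 T - 6 = -6 - 8 T$)
$\frac{1}{n + A{\left(k \right)}} = \frac{1}{5720 - - \frac{266}{33}} = \frac{1}{5720 + \left(-6 + \frac{464}{33}\right)} = \frac{1}{5720 + \frac{266}{33}} = \frac{1}{\frac{189026}{33}} = \frac{33}{189026}$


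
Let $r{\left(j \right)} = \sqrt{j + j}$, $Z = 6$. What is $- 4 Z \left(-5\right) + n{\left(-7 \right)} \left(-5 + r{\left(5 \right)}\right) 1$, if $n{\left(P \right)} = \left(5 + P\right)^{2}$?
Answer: $100 + 4 \sqrt{10} \approx 112.65$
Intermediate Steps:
$r{\left(j \right)} = \sqrt{2} \sqrt{j}$ ($r{\left(j \right)} = \sqrt{2 j} = \sqrt{2} \sqrt{j}$)
$- 4 Z \left(-5\right) + n{\left(-7 \right)} \left(-5 + r{\left(5 \right)}\right) 1 = \left(-4\right) 6 \left(-5\right) + \left(5 - 7\right)^{2} \left(-5 + \sqrt{2} \sqrt{5}\right) 1 = \left(-24\right) \left(-5\right) + \left(-2\right)^{2} \left(-5 + \sqrt{10}\right) 1 = 120 + 4 \left(-5 + \sqrt{10}\right) = 120 - \left(20 - 4 \sqrt{10}\right) = 100 + 4 \sqrt{10}$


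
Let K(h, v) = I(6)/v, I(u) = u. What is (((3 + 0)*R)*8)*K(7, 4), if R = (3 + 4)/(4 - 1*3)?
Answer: 252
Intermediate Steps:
K(h, v) = 6/v
R = 7 (R = 7/(4 - 3) = 7/1 = 7*1 = 7)
(((3 + 0)*R)*8)*K(7, 4) = (((3 + 0)*7)*8)*(6/4) = ((3*7)*8)*(6*(1/4)) = (21*8)*(3/2) = 168*(3/2) = 252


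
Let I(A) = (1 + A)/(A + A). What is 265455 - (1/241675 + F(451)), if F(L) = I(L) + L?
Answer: 28884168987699/108995425 ≈ 2.6500e+5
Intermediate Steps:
I(A) = (1 + A)/(2*A) (I(A) = (1 + A)/((2*A)) = (1 + A)*(1/(2*A)) = (1 + A)/(2*A))
F(L) = L + (1 + L)/(2*L) (F(L) = (1 + L)/(2*L) + L = L + (1 + L)/(2*L))
265455 - (1/241675 + F(451)) = 265455 - (1/241675 + (½ + 451 + (½)/451)) = 265455 - (1/241675 + (½ + 451 + (½)*(1/451))) = 265455 - (1/241675 + (½ + 451 + 1/902)) = 265455 - (1/241675 + 203627/451) = 265455 - 1*49211555676/108995425 = 265455 - 49211555676/108995425 = 28884168987699/108995425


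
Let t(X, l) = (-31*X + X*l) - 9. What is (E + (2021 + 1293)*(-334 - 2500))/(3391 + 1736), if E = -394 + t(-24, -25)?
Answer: -9390935/5127 ≈ -1831.7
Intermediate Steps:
t(X, l) = -9 - 31*X + X*l
E = 941 (E = -394 + (-9 - 31*(-24) - 24*(-25)) = -394 + (-9 + 744 + 600) = -394 + 1335 = 941)
(E + (2021 + 1293)*(-334 - 2500))/(3391 + 1736) = (941 + (2021 + 1293)*(-334 - 2500))/(3391 + 1736) = (941 + 3314*(-2834))/5127 = (941 - 9391876)*(1/5127) = -9390935*1/5127 = -9390935/5127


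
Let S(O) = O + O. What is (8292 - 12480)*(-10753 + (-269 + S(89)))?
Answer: 45414672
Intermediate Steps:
S(O) = 2*O
(8292 - 12480)*(-10753 + (-269 + S(89))) = (8292 - 12480)*(-10753 + (-269 + 2*89)) = -4188*(-10753 + (-269 + 178)) = -4188*(-10753 - 91) = -4188*(-10844) = 45414672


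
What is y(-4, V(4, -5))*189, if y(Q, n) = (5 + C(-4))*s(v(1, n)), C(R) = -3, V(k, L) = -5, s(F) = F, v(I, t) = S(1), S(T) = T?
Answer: 378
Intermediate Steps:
v(I, t) = 1
y(Q, n) = 2 (y(Q, n) = (5 - 3)*1 = 2*1 = 2)
y(-4, V(4, -5))*189 = 2*189 = 378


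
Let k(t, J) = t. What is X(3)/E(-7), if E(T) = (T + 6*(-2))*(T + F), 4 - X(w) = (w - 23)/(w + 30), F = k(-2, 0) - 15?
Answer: 1/99 ≈ 0.010101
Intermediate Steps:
F = -17 (F = -2 - 15 = -17)
X(w) = 4 - (-23 + w)/(30 + w) (X(w) = 4 - (w - 23)/(w + 30) = 4 - (-23 + w)/(30 + w))
E(T) = (-17 + T)*(-12 + T) (E(T) = (T + 6*(-2))*(T - 17) = (T - 12)*(-17 + T) = (-12 + T)*(-17 + T) = (-17 + T)*(-12 + T))
X(3)/E(-7) = ((143 + 3*3)/(30 + 3))/(204 + (-7)**2 - 29*(-7)) = ((143 + 9)/33)/(204 + 49 + 203) = ((1/33)*152)/456 = (152/33)*(1/456) = 1/99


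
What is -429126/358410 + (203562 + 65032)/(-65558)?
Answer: -10366618154/1958053565 ≈ -5.2943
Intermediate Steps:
-429126/358410 + (203562 + 65032)/(-65558) = -429126*1/358410 + 268594*(-1/65558) = -71521/59735 - 134297/32779 = -10366618154/1958053565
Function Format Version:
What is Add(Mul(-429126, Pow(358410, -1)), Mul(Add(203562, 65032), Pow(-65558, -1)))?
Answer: Rational(-10366618154, 1958053565) ≈ -5.2943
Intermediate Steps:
Add(Mul(-429126, Pow(358410, -1)), Mul(Add(203562, 65032), Pow(-65558, -1))) = Add(Mul(-429126, Rational(1, 358410)), Mul(268594, Rational(-1, 65558))) = Add(Rational(-71521, 59735), Rational(-134297, 32779)) = Rational(-10366618154, 1958053565)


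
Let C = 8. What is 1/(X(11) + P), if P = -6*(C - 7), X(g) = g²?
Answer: 1/115 ≈ 0.0086956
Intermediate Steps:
P = -6 (P = -6*(8 - 7) = -6*1 = -6)
1/(X(11) + P) = 1/(11² - 6) = 1/(121 - 6) = 1/115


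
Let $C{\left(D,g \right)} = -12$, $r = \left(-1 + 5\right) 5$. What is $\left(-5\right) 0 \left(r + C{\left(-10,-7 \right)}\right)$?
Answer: $0$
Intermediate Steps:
$r = 20$ ($r = 4 \cdot 5 = 20$)
$\left(-5\right) 0 \left(r + C{\left(-10,-7 \right)}\right) = \left(-5\right) 0 \left(20 - 12\right) = 0 \cdot 8 = 0$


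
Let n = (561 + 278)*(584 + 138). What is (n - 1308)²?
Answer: 365359802500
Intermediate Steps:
n = 605758 (n = 839*722 = 605758)
(n - 1308)² = (605758 - 1308)² = 604450² = 365359802500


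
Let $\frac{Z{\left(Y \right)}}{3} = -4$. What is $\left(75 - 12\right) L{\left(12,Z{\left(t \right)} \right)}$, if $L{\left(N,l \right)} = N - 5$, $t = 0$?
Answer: $441$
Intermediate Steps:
$Z{\left(Y \right)} = -12$ ($Z{\left(Y \right)} = 3 \left(-4\right) = -12$)
$L{\left(N,l \right)} = -5 + N$
$\left(75 - 12\right) L{\left(12,Z{\left(t \right)} \right)} = \left(75 - 12\right) \left(-5 + 12\right) = 63 \cdot 7 = 441$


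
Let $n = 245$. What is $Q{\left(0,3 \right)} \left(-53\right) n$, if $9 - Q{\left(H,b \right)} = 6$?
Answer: $-38955$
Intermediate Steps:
$Q{\left(H,b \right)} = 3$ ($Q{\left(H,b \right)} = 9 - 6 = 3$)
$Q{\left(0,3 \right)} \left(-53\right) n = 3 \left(-53\right) 245 = \left(-159\right) 245 = -38955$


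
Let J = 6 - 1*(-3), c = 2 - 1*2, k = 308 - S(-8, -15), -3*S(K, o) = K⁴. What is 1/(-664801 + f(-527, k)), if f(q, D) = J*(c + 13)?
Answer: -1/664684 ≈ -1.5045e-6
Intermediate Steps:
S(K, o) = -K⁴/3
k = 5020/3 (k = 308 - (-1)*(-8)⁴/3 = 308 - (-1)*4096/3 = 308 - 1*(-4096/3) = 308 + 4096/3 = 5020/3 ≈ 1673.3)
c = 0 (c = 2 - 2 = 0)
J = 9 (J = 6 + 3 = 9)
f(q, D) = 117 (f(q, D) = 9*(0 + 13) = 9*13 = 117)
1/(-664801 + f(-527, k)) = 1/(-664801 + 117) = 1/(-664684) = -1/664684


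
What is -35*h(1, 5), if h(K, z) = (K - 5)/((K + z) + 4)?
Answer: 14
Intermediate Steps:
h(K, z) = (-5 + K)/(4 + K + z)
-35*h(1, 5) = -35*(-5 + 1)/(4 + 1 + 5) = -35*(-4)/10 = -7*(-4)/2 = -35*(-⅖) = 14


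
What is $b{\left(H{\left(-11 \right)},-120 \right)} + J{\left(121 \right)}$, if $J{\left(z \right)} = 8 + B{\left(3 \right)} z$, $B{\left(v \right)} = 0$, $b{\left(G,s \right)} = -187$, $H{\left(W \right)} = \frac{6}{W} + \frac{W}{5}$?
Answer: $-179$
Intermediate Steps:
$H{\left(W \right)} = \frac{6}{W} + \frac{W}{5}$ ($H{\left(W \right)} = \frac{6}{W} + W \frac{1}{5} = \frac{6}{W} + \frac{W}{5}$)
$J{\left(z \right)} = 8$ ($J{\left(z \right)} = 8 + 0 z = 8 + 0 = 8$)
$b{\left(H{\left(-11 \right)},-120 \right)} + J{\left(121 \right)} = -187 + 8 = -179$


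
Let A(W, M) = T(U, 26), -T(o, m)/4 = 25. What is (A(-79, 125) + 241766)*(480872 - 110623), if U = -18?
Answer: 89476594834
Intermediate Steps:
T(o, m) = -100 (T(o, m) = -4*25 = -100)
A(W, M) = -100
(A(-79, 125) + 241766)*(480872 - 110623) = (-100 + 241766)*(480872 - 110623) = 241666*370249 = 89476594834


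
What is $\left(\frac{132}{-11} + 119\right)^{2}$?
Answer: $11449$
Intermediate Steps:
$\left(\frac{132}{-11} + 119\right)^{2} = \left(132 \left(- \frac{1}{11}\right) + 119\right)^{2} = \left(-12 + 119\right)^{2} = 107^{2} = 11449$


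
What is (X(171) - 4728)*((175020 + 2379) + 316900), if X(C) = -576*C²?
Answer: -8327724151656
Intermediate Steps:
(X(171) - 4728)*((175020 + 2379) + 316900) = (-576*171² - 4728)*((175020 + 2379) + 316900) = (-576*29241 - 4728)*(177399 + 316900) = (-16842816 - 4728)*494299 = -16847544*494299 = -8327724151656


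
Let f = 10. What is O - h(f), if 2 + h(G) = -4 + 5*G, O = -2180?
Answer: -2224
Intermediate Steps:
h(G) = -6 + 5*G (h(G) = -2 + (-4 + 5*G) = -6 + 5*G)
O - h(f) = -2180 - (-6 + 5*10) = -2180 - (-6 + 50) = -2180 - 1*44 = -2180 - 44 = -2224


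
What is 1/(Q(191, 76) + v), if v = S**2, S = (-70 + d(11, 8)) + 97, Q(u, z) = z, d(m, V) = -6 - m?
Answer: 1/176 ≈ 0.0056818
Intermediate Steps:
S = 10 (S = (-70 + (-6 - 1*11)) + 97 = (-70 + (-6 - 11)) + 97 = (-70 - 17) + 97 = -87 + 97 = 10)
v = 100 (v = 10**2 = 100)
1/(Q(191, 76) + v) = 1/(76 + 100) = 1/176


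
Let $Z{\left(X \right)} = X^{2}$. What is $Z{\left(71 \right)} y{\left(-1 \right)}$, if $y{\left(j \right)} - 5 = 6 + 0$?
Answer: $55451$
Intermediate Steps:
$y{\left(j \right)} = 11$ ($y{\left(j \right)} = 5 + \left(6 + 0\right) = 5 + 6 = 11$)
$Z{\left(71 \right)} y{\left(-1 \right)} = 71^{2} \cdot 11 = 5041 \cdot 11 = 55451$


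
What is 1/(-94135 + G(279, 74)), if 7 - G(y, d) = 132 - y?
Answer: -1/93981 ≈ -1.0640e-5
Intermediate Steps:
G(y, d) = -125 + y (G(y, d) = 7 - (132 - y) = 7 + (-132 + y) = -125 + y)
1/(-94135 + G(279, 74)) = 1/(-94135 + (-125 + 279)) = 1/(-94135 + 154) = 1/(-93981) = -1/93981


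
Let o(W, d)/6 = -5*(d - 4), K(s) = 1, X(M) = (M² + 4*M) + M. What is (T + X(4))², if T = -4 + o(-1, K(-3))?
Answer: 14884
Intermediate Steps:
X(M) = M² + 5*M
o(W, d) = 120 - 30*d (o(W, d) = 6*(-5*(d - 4)) = 6*(-5*(-4 + d)) = 6*(20 - 5*d) = 120 - 30*d)
T = 86 (T = -4 + (120 - 30*1) = -4 + (120 - 30) = -4 + 90 = 86)
(T + X(4))² = (86 + 4*(5 + 4))² = (86 + 4*9)² = (86 + 36)² = 122² = 14884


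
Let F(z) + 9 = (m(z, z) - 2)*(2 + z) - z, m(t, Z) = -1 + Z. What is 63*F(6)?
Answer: 567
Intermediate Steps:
F(z) = -9 - z + (-3 + z)*(2 + z) (F(z) = -9 + (((-1 + z) - 2)*(2 + z) - z) = -9 + ((-3 + z)*(2 + z) - z) = -9 + (-z + (-3 + z)*(2 + z)) = -9 - z + (-3 + z)*(2 + z))
63*F(6) = 63*(-15 - 1*6 + 6*(-1 + 6)) = 63*(-15 - 6 + 6*5) = 63*(-15 - 6 + 30) = 63*9 = 567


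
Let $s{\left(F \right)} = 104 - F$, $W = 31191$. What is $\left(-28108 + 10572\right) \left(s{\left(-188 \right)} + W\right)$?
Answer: $-552085888$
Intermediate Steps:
$\left(-28108 + 10572\right) \left(s{\left(-188 \right)} + W\right) = \left(-28108 + 10572\right) \left(\left(104 - -188\right) + 31191\right) = - 17536 \left(\left(104 + 188\right) + 31191\right) = - 17536 \left(292 + 31191\right) = \left(-17536\right) 31483 = -552085888$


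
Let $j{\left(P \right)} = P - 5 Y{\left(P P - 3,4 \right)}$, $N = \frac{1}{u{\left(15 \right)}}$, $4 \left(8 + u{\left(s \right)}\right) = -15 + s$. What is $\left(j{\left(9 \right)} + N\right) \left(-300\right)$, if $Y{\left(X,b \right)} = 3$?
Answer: $\frac{3675}{2} \approx 1837.5$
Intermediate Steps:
$u{\left(s \right)} = - \frac{47}{4} + \frac{s}{4}$ ($u{\left(s \right)} = -8 + \frac{-15 + s}{4} = -8 + \left(- \frac{15}{4} + \frac{s}{4}\right) = - \frac{47}{4} + \frac{s}{4}$)
$N = - \frac{1}{8}$ ($N = \frac{1}{- \frac{47}{4} + \frac{1}{4} \cdot 15} = \frac{1}{- \frac{47}{4} + \frac{15}{4}} = \frac{1}{-8} = - \frac{1}{8} \approx -0.125$)
$j{\left(P \right)} = -15 + P$ ($j{\left(P \right)} = P - 15 = -15 + P$)
$\left(j{\left(9 \right)} + N\right) \left(-300\right) = \left(\left(-15 + 9\right) - \frac{1}{8}\right) \left(-300\right) = \left(-6 - \frac{1}{8}\right) \left(-300\right) = \left(- \frac{49}{8}\right) \left(-300\right) = \frac{3675}{2}$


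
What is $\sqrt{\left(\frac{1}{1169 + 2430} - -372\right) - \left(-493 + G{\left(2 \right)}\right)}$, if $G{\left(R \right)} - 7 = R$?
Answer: $\frac{3 \sqrt{1231955695}}{3599} \approx 29.257$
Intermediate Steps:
$G{\left(R \right)} = 7 + R$
$\sqrt{\left(\frac{1}{1169 + 2430} - -372\right) - \left(-493 + G{\left(2 \right)}\right)} = \sqrt{\left(\frac{1}{1169 + 2430} - -372\right) + \left(493 - \left(7 + 2\right)\right)} = \sqrt{\left(\frac{1}{3599} + 372\right) + \left(493 - 9\right)} = \sqrt{\frac{1338829}{3599} + 484} = \sqrt{\frac{3080745}{3599}} = \frac{3 \sqrt{1231955695}}{3599}$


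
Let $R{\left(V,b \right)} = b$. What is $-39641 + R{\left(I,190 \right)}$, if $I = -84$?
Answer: $-39451$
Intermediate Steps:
$-39641 + R{\left(I,190 \right)} = -39641 + 190 = -39451$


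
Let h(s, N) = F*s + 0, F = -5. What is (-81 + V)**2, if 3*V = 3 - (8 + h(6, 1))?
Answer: 47524/9 ≈ 5280.4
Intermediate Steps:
h(s, N) = -5*s (h(s, N) = -5*s + 0 = -5*s)
V = 25/3 (V = (3 - (8 - 5*6))/3 = (3 - (8 - 30))/3 = (3 - 1*(-22))/3 = (3 + 22)/3 = (1/3)*25 = 25/3 ≈ 8.3333)
(-81 + V)**2 = (-81 + 25/3)**2 = (-218/3)**2 = 47524/9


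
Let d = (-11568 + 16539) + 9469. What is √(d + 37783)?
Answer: √52223 ≈ 228.52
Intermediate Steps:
d = 14440 (d = 4971 + 9469 = 14440)
√(d + 37783) = √(14440 + 37783) = √52223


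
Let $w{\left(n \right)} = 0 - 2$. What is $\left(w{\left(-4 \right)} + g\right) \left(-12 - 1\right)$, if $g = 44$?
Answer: $-546$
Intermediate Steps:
$w{\left(n \right)} = -2$
$\left(w{\left(-4 \right)} + g\right) \left(-12 - 1\right) = \left(-2 + 44\right) \left(-12 - 1\right) = 42 \left(-13\right) = -546$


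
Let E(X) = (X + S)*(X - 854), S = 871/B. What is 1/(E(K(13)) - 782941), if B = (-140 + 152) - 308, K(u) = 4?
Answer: -148/116008293 ≈ -1.2758e-6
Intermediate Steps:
B = -296 (B = 12 - 308 = -296)
S = -871/296 (S = 871/(-296) = 871*(-1/296) = -871/296 ≈ -2.9426)
E(X) = (-854 + X)*(-871/296 + X) (E(X) = (X - 871/296)*(X - 854) = (-871/296 + X)*(-854 + X) = (-854 + X)*(-871/296 + X))
1/(E(K(13)) - 782941) = 1/((371917/148 + 4² - 253655/296*4) - 782941) = 1/((371917/148 + 16 - 253655/74) - 782941) = 1/(-133025/148 - 782941) = 1/(-116008293/148) = -148/116008293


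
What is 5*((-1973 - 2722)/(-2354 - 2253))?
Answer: 23475/4607 ≈ 5.0955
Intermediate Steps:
5*((-1973 - 2722)/(-2354 - 2253)) = 5*(-4695/(-4607)) = 5*(-4695*(-1/4607)) = 5*(4695/4607) = 23475/4607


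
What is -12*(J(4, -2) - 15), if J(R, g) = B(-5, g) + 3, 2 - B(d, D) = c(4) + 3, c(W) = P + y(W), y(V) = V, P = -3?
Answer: 168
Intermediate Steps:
c(W) = -3 + W
B(d, D) = -2 (B(d, D) = 2 - ((-3 + 4) + 3) = 2 - (1 + 3) = 2 - 1*4 = 2 - 4 = -2)
J(R, g) = 1 (J(R, g) = -2 + 3 = 1)
-12*(J(4, -2) - 15) = -12*(1 - 15) = -12*(-14) = 168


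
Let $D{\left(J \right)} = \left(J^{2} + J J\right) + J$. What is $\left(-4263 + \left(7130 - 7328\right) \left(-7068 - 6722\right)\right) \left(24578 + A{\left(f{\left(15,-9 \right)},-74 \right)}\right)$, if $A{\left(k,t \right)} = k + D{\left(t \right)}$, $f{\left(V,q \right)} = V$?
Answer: $96699514947$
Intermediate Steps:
$D{\left(J \right)} = J + 2 J^{2}$ ($D{\left(J \right)} = \left(J^{2} + J^{2}\right) + J = 2 J^{2} + J = J + 2 J^{2}$)
$A{\left(k,t \right)} = k + t \left(1 + 2 t\right)$
$\left(-4263 + \left(7130 - 7328\right) \left(-7068 - 6722\right)\right) \left(24578 + A{\left(f{\left(15,-9 \right)},-74 \right)}\right) = \left(-4263 + \left(7130 - 7328\right) \left(-7068 - 6722\right)\right) \left(24578 - \left(-15 + 74 \left(1 + 2 \left(-74\right)\right)\right)\right) = \left(-4263 - -2730420\right) \left(24578 - \left(-15 + 74 \left(1 - 148\right)\right)\right) = \left(-4263 + 2730420\right) \left(24578 + \left(15 - -10878\right)\right) = 2726157 \left(24578 + \left(15 + 10878\right)\right) = 2726157 \left(24578 + 10893\right) = 2726157 \cdot 35471 = 96699514947$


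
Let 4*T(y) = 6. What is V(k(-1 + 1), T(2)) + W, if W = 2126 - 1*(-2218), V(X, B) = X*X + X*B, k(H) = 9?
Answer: 8877/2 ≈ 4438.5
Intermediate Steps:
T(y) = 3/2 (T(y) = (¼)*6 = 3/2)
V(X, B) = X² + B*X
W = 4344 (W = 2126 + 2218 = 4344)
V(k(-1 + 1), T(2)) + W = 9*(3/2 + 9) + 4344 = 9*(21/2) + 4344 = 189/2 + 4344 = 8877/2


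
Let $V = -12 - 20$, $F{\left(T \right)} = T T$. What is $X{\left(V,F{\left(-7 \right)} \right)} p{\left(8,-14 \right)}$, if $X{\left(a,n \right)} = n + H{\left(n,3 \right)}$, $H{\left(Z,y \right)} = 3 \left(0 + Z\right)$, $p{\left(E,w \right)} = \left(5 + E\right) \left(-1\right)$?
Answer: $-2548$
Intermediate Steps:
$p{\left(E,w \right)} = -5 - E$
$H{\left(Z,y \right)} = 3 Z$
$F{\left(T \right)} = T^{2}$
$V = -32$
$X{\left(a,n \right)} = 4 n$ ($X{\left(a,n \right)} = n + 3 n = 4 n$)
$X{\left(V,F{\left(-7 \right)} \right)} p{\left(8,-14 \right)} = 4 \left(-7\right)^{2} \left(-5 - 8\right) = 4 \cdot 49 \left(-5 - 8\right) = 196 \left(-13\right) = -2548$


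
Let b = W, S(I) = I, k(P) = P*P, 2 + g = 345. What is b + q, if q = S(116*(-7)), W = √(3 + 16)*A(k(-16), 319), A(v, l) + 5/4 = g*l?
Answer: -812 + 437663*√19/4 ≈ 4.7612e+5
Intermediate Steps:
g = 343 (g = -2 + 345 = 343)
k(P) = P²
A(v, l) = -5/4 + 343*l
W = 437663*√19/4 (W = √(3 + 16)*(-5/4 + 343*319) = √19*(-5/4 + 109417) = √19*(437663/4) = 437663*√19/4 ≈ 4.7693e+5)
b = 437663*√19/4 ≈ 4.7693e+5
q = -812 (q = 116*(-7) = -812)
b + q = 437663*√19/4 - 812 = -812 + 437663*√19/4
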